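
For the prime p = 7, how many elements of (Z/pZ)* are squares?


For prime p, the number of non-zero quadratic residues is (p-1)/2.
= (7-1)/2
= 3

3


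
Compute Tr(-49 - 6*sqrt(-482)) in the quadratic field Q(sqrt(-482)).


Tr(a + b*sqrt(d)) = (a + b*sqrt(d)) + (a - b*sqrt(d)) = 2a
= 2 * (-49)
= -98

-98


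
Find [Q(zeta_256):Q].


The degree equals Euler's totient phi(256).
256 = 2^8
phi(256) = 128

128


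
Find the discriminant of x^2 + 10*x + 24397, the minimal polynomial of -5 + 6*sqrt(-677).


The element -5 + 6*sqrt(-677) has minimal polynomial:
x^2 + 10*x + 24397
Discriminant = (10)^2 - 4*(24397)
= 100 - 97588
= -97488

-97488


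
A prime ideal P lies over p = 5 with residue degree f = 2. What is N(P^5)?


N(P^a) = p^(a*f)
= 5^(5*2)
= 5^10
= 9765625

9765625


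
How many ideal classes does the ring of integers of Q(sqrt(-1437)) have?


K = Q(sqrt(-1437)). d mod 4 = 3, so D = disc(K) = 4d = -5748
h(K) equals the number of primitive reduced positive-definite forms (a, b, c) = a*x^2 + b*x*y + c*y^2 with b^2 - 4ac = D,
where reduced means |b| <= a <= c, with b >= 0 whenever |b| = a or a = c, and primitive means gcd(a, b, c) = 1.
Reduced forces 3a^2 <= |D| = 5748, so 1 <= a <= 43; b must have the parity of D, and c = (b^2 - D)/(4a) must be an integer >= a.
Enumerate a = 1..43, b in [-a, a]:
  a=1: (1, 0, 1437)  [1]
  a=2: (2, 2, 719)  [1]
  a=3: (3, 0, 479)  [1]
  a=4..5: none
  a=6: (6, 6, 241)  [1]
  a=7..10: none
  a=11: (11, -4, 131), (11, 4, 131)  [2]
  a=12..16: none
  a=17: (17, -10, 86), (17, 10, 86)  [2]
  a=18: none
  a=19: (19, -16, 79), (19, 16, 79)  [2]
  a=20..21: none
  a=22: (22, -18, 69), (22, 18, 69)  [2]
  a=23: (23, -18, 66), (23, 18, 66)  [2]
  a=24..28: none
  a=29: (29, -20, 53), (29, 20, 53)  [2]
  a=30: none
  a=31: (31, -24, 51), (31, 24, 51)  [2]
  a=32: none
  a=33: (33, -18, 46), (33, 18, 46)  [2]
  a=34: (34, -10, 43), (34, 10, 43)  [2]
  a=35..37: none
  a=38: (38, -22, 41), (38, 22, 41)  [2]
  a=39..43: none
Total reduced forms: 1 + 1 + 1 + 1 + 2 + 2 + 2 + 2 + 2 + 2 + 2 + 2 + 2 + 2 = 24
h = 24

24


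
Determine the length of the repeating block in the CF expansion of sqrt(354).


Run the CF algorithm for sqrt(354).
a_0 = floor(sqrt(354)) = 18; set m_0=0, q_0=1.
Recurrence: m' = q*a - m,  q' = (d - m'^2)/q,  a' = floor((a_0 + m')/q').
  step 1: m=18, q=30, a=1
  step 2: m=12, q=7, a=4
  step 3: m=16, q=14, a=2
  step 4: m=12, q=15, a=2
  step 5: m=18, q=2, a=18
  step 6: m=18, q=15, a=2
  step 7: m=12, q=14, a=2
  step 8: m=16, q=7, a=4
  step 9: m=12, q=30, a=1
  step 10: m=18, q=1, a=36
a_10 = 2*a_0 = 36, so the period closes here.
sqrt(354) = [18; 1, 4, 2, 2, 18, 2, 2, 4, 1, 36]
Period length = 10

10


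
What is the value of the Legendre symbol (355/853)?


p = 853 is prime, so compute (355/853) with the reciprocity algorithm (Jacobi-symbol steps: pull out 2s via (2/n), flip via reciprocity, reduce):
  reciprocity: (355/853) -> +(853/355)
  reduce: (143/355)
  reciprocity: (143/355) -> -(355/143)
  reduce: (69/143)
  reciprocity: (69/143) -> +(143/69)
  reduce: (5/69)
  reciprocity: (5/69) -> +(69/5)
  reduce: (4/5)
  pull out 2: (2/5) = -1  (since 5 mod 8 = 5)
  pull out 2: (2/5) = -1  (since 5 mod 8 = 5)
  (1/5) = 1
Product of signs = -1
(355/853) = -1

-1


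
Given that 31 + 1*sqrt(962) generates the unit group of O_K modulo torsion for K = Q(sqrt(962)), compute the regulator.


epsilon = 31 + 1*sqrt(962)
= 62.0161
R = ln(62.0161)
= 4.1274

4.1274


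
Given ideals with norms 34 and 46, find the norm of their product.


N(IJ) = N(I) * N(J)
= 34 * 46
= 1564

1564


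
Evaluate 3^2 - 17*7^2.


x^2 - d*y^2
= 3^2 - 17*7^2
= 9 - 833
= -824

-824


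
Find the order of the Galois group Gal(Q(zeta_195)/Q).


|Gal(Q(zeta_195)/Q)| = phi(195)
= 96

96


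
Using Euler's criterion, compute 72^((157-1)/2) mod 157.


p = 157 is prime and the exponent is (p-1)/2 = 78, so by Euler's criterion 72^78 = (72/157) = +1 or -1 mod 157.
Compute by square-and-multiply:
  78 = 64 + 8 + 4 + 2 (binary 1001110)
  Repeated squaring mod 157: 72^1 = 72, 72^2 = 3, 72^4 = 9, 72^8 = 81, 72^16 = 124, 72^32 = 147, 72^64 = 100
  72^78 = 72^64 * 72^8 * 72^4 * 72^2 = 100 * 81 * 9 * 3 mod 157
    100 * 81 = 8100 = 93 mod 157
    93 * 9 = 837 = 52 mod 157
    52 * 3 = 156 = 156 mod 157
  72^78 = 156 mod 157
Result 156 = p - 1 = -1 mod 157: 72 is a quadratic non-residue mod 157. As a residue in [0, p-1] the value is 156.
72^78 mod 157 = 156

156


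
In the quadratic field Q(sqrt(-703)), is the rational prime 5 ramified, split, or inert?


K = Q(sqrt(-703)). Since d mod 4 = 1, disc(K) = -703.
Check p | disc: -703 mod 5 = 2.
p does not divide disc. Compute Legendre symbol (d/p):
2^((5-1)/2) mod 5 = -1
(d/p) = -1, so p is inert: (p) stays prime with e=1, f=2, g=1.
Therefore p is inert.

inert


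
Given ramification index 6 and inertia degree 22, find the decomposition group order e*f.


|D_P| = e * f
= 6 * 22
= 132

132


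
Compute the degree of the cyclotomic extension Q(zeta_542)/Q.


The degree equals Euler's totient phi(542).
542 = 2 * 271
phi(542) = 270

270


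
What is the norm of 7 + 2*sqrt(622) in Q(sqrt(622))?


N(a + b*sqrt(d)) = a^2 - d*b^2
= (7)^2 - (622)*(2)^2
= 49 - 2488
= -2439

-2439


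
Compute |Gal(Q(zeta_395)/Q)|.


|Gal(Q(zeta_395)/Q)| = phi(395)
= 312

312


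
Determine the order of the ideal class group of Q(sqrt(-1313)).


K = Q(sqrt(-1313)). d mod 4 = 3, so D = disc(K) = 4d = -5252
h(K) equals the number of primitive reduced positive-definite forms (a, b, c) = a*x^2 + b*x*y + c*y^2 with b^2 - 4ac = D,
where reduced means |b| <= a <= c, with b >= 0 whenever |b| = a or a = c, and primitive means gcd(a, b, c) = 1.
Reduced forces 3a^2 <= |D| = 5252, so 1 <= a <= 41; b must have the parity of D, and c = (b^2 - D)/(4a) must be an integer >= a.
Enumerate a = 1..41, b in [-a, a]:
  a=1: (1, 0, 1313)  [1]
  a=2: (2, 2, 657)  [1]
  a=3: (3, -2, 438), (3, 2, 438)  [2]
  a=4..5: none
  a=6: (6, -2, 219), (6, 2, 219)  [2]
  a=7..8: none
  a=9: (9, -2, 146), (9, 2, 146)  [2]
  a=10..12: none
  a=13: (13, 0, 101)  [1]
  a=14..16: none
  a=17: (17, -16, 81), (17, 16, 81)  [2]
  a=18: (18, -2, 73), (18, 2, 73)  [2]
  a=19: (19, -12, 71), (19, 12, 71)  [2]
  a=20..25: none
  a=26: (26, 26, 57)  [1]
  a=27: (27, -16, 51), (27, 16, 51)  [2]
  a=28..30: none
  a=31: (31, -24, 47), (31, 24, 47)  [2]
  a=32..33: none
  a=34: (34, -18, 41), (34, 18, 41)  [2]
  a=35..37: none
  a=38: (38, -26, 39), (38, 26, 39)  [2]
  a=39..41: none
Total reduced forms: 1 + 1 + 2 + 2 + 2 + 1 + 2 + 2 + 2 + 1 + 2 + 2 + 2 + 2 = 24
h = 24

24


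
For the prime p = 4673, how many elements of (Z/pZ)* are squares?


For prime p, the number of non-zero quadratic residues is (p-1)/2.
= (4673-1)/2
= 2336

2336


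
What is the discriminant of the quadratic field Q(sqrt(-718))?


For K = Q(sqrt(d)) with d squarefree: disc(K) = d if d = 1 mod 4, and disc(K) = 4d if d = 2 or 3 mod 4.
Here d = -718, and d mod 4 = 2.
d = 2 mod 4, not 1 (O_K = Z[sqrt(d)]), so disc(K) = 4d = 4 * (-718) = -2872

-2872


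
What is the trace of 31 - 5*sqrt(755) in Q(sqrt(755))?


Tr(a + b*sqrt(d)) = (a + b*sqrt(d)) + (a - b*sqrt(d)) = 2a
= 2 * (31)
= 62

62


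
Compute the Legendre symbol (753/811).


p = 811 is prime, so compute (753/811) with the reciprocity algorithm (Jacobi-symbol steps: pull out 2s via (2/n), flip via reciprocity, reduce):
  reciprocity: (753/811) -> +(811/753)
  reduce: (58/753)
  pull out 2: (2/753) = +1  (since 753 mod 8 = 1)
  reciprocity: (29/753) -> +(753/29)
  reduce: (28/29)
  pull out 2: (2/29) = -1  (since 29 mod 8 = 5)
  pull out 2: (2/29) = -1  (since 29 mod 8 = 5)
  reciprocity: (7/29) -> +(29/7)
  reduce: (1/7)
  (1/7) = 1
Product of signs = 1
(753/811) = 1

1


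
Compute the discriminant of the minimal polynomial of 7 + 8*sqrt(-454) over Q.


The element 7 + 8*sqrt(-454) has minimal polynomial:
x^2 - 14*x + 29105
Discriminant = (-14)^2 - 4*(29105)
= 196 - 116420
= -116224

-116224


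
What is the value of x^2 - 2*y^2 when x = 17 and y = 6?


x^2 - d*y^2
= 17^2 - 2*6^2
= 289 - 72
= 217

217


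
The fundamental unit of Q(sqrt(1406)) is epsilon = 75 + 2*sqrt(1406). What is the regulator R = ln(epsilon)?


epsilon = 75 + 2*sqrt(1406)
= 149.9933
R = ln(149.9933)
= 5.0106

5.0106


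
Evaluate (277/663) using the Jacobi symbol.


Compute (277/663) via quadratic reciprocity:
  reciprocity: (277/663) -> +(663/277)
  reduce: (109/277)
  reciprocity: (109/277) -> +(277/109)
  reduce: (59/109)
  reciprocity: (59/109) -> +(109/59)
  reduce: (50/59)
  pull out 2: (2/59) = -1  (since 59 mod 8 = 3)
  reciprocity: (25/59) -> +(59/25)
  reduce: (9/25)
  reciprocity: (9/25) -> +(25/9)
  reduce: (7/9)
  reciprocity: (7/9) -> +(9/7)
  reduce: (2/7)
  pull out 2: (2/7) = +1  (since 7 mod 8 = 7)
  (1/7) = 1
Product of signs = -1

-1


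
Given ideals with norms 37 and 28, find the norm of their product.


N(IJ) = N(I) * N(J)
= 37 * 28
= 1036

1036


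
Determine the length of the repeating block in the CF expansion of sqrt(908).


Run the CF algorithm for sqrt(908).
a_0 = floor(sqrt(908)) = 30; set m_0=0, q_0=1.
Recurrence: m' = q*a - m,  q' = (d - m'^2)/q,  a' = floor((a_0 + m')/q').
  step 1: m=30, q=8, a=7
  step 2: m=26, q=29, a=1
  step 3: m=3, q=31, a=1
  step 4: m=28, q=4, a=14
  step 5: m=28, q=31, a=1
  step 6: m=3, q=29, a=1
  step 7: m=26, q=8, a=7
  step 8: m=30, q=1, a=60
a_8 = 2*a_0 = 60, so the period closes here.
sqrt(908) = [30; 7, 1, 1, 14, 1, 1, 7, 60]
Period length = 8

8


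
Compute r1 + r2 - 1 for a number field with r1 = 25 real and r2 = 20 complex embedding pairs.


By Dirichlet's unit theorem:
rank = r1 + r2 - 1
= 25 + 20 - 1
= 44

44


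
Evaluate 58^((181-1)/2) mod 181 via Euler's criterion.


p = 181 is prime and the exponent is (p-1)/2 = 90, so by Euler's criterion 58^90 = (58/181) = +1 or -1 mod 181.
Compute by square-and-multiply:
  90 = 64 + 16 + 8 + 2 (binary 1011010)
  Repeated squaring mod 181: 58^1 = 58, 58^2 = 106, 58^4 = 14, 58^8 = 15, 58^16 = 44, 58^32 = 126, 58^64 = 129
  58^90 = 58^64 * 58^16 * 58^8 * 58^2 = 129 * 44 * 15 * 106 mod 181
    129 * 44 = 5676 = 65 mod 181
    65 * 15 = 975 = 70 mod 181
    70 * 106 = 7420 = 180 mod 181
  58^90 = 180 mod 181
Result 180 = p - 1 = -1 mod 181: 58 is a quadratic non-residue mod 181. As a residue in [0, p-1] the value is 180.
58^90 mod 181 = 180

180


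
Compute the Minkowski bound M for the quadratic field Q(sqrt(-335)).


d = -335, d mod 4 = 1, so disc(K) = d = -335; |disc(K)| = 335
Imaginary quadratic field, so n = 2, s = r2 = 1, r1 = 0
M = (n!/n^n) * (4/pi)^s * sqrt(|disc(K)|) = (2!/2^2) * (4/pi)^1 * sqrt(335)
= 0.5 * 1.273240 * 18.303005
= 11.6521

11.6521


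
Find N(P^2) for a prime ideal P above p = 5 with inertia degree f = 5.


N(P^a) = p^(a*f)
= 5^(2*5)
= 5^10
= 9765625

9765625


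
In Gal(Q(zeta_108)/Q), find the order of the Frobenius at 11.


The Frobenius at p in Gal(Q(zeta_n)/Q) = (Z/nZ)* is the class of p, so its order is ord_108(11), the smallest k >= 1 with 11^k = 1 mod 108.
n = 108 = 2^2 * 3^3, phi(108) = 36; the order divides phi(n).
Divisors of 36: 1, 2, 3, 4, 6, 9, 12, 18, 36
Repeated squaring mod 108: 11^1 = 11, 11^2 = 13, 11^4 = 61, 11^8 = 49, 11^16 = 25, 11^32 = 85
Test divisors in increasing order:
  k=1: 11^1 = 11 mod 108
  k=2: 11^2 = 13 mod 108
  k=3: 11^3 = 13 * 11 = 35 mod 108
  k=4: 11^4 = 61 mod 108
  k=6: 11^6 = 61 * 13 = 37 mod 108
  k=9: 11^9 = 49 * 11 = 107 mod 108
  k=12: 11^12 = 49 * 61 = 73 mod 108
  k=18: 11^18 = 25 * 13 = 1 mod 108  <- first divisor giving 1
Order = 18

18


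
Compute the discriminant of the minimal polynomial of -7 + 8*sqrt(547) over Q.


The element -7 + 8*sqrt(547) has minimal polynomial:
x^2 + 14*x - 34959
Discriminant = (14)^2 - 4*(-34959)
= 196 + 139836
= 140032

140032


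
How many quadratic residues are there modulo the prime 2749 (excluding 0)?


For prime p, the number of non-zero quadratic residues is (p-1)/2.
= (2749-1)/2
= 1374

1374


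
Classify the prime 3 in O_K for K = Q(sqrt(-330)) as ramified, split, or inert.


K = Q(sqrt(-330)). Since d mod 4 = 2, disc(K) = -1320.
Check p | disc: -1320 mod 3 = 0.
p divides disc, so p ramifies: (p) = P^2 with e=2, f=1, g=1.
Therefore p is ramified.

ramified


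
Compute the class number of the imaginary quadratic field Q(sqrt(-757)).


K = Q(sqrt(-757)). d mod 4 = 3, so D = disc(K) = 4d = -3028
h(K) equals the number of primitive reduced positive-definite forms (a, b, c) = a*x^2 + b*x*y + c*y^2 with b^2 - 4ac = D,
where reduced means |b| <= a <= c, with b >= 0 whenever |b| = a or a = c, and primitive means gcd(a, b, c) = 1.
Reduced forces 3a^2 <= |D| = 3028, so 1 <= a <= 31; b must have the parity of D, and c = (b^2 - D)/(4a) must be an integer >= a.
Enumerate a = 1..31, b in [-a, a]:
  a=1: (1, 0, 757)  [1]
  a=2: (2, 2, 379)  [1]
  a=3..12: none
  a=13: (13, -12, 61), (13, 12, 61)  [2]
  a=14..16: none
  a=17: (17, -10, 46), (17, 10, 46)  [2]
  a=18..22: none
  a=23: (23, -10, 34), (23, 10, 34)  [2]
  a=24..25: none
  a=26: (26, -14, 31), (26, 14, 31)  [2]
  a=27..31: none
Total reduced forms: 1 + 1 + 2 + 2 + 2 + 2 = 10
h = 10

10


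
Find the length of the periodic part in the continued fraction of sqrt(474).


Run the CF algorithm for sqrt(474).
a_0 = floor(sqrt(474)) = 21; set m_0=0, q_0=1.
Recurrence: m' = q*a - m,  q' = (d - m'^2)/q,  a' = floor((a_0 + m')/q').
  step 1: m=21, q=33, a=1
  step 2: m=12, q=10, a=3
  step 3: m=18, q=15, a=2
  step 4: m=12, q=22, a=1
  step 5: m=10, q=17, a=1
  step 6: m=7, q=25, a=1
  step 7: m=18, q=6, a=6
  step 8: m=18, q=25, a=1
  step 9: m=7, q=17, a=1
  step 10: m=10, q=22, a=1
  step 11: m=12, q=15, a=2
  step 12: m=18, q=10, a=3
  step 13: m=12, q=33, a=1
  step 14: m=21, q=1, a=42
a_14 = 2*a_0 = 42, so the period closes here.
sqrt(474) = [21; 1, 3, 2, 1, 1, 1, 6, 1, 1, 1, 2, 3, 1, 42]
Period length = 14

14


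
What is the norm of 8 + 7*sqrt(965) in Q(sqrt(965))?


N(a + b*sqrt(d)) = a^2 - d*b^2
= (8)^2 - (965)*(7)^2
= 64 - 47285
= -47221

-47221


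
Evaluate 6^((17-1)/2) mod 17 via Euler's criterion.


p = 17 is prime and the exponent is (p-1)/2 = 8, so by Euler's criterion 6^8 = (6/17) = +1 or -1 mod 17.
Compute by square-and-multiply:
  8 = 8 (binary 1000)
  Repeated squaring mod 17: 6^1 = 6, 6^2 = 2, 6^4 = 4, 6^8 = 16
  6^8 = 16 mod 17
Result 16 = p - 1 = -1 mod 17: 6 is a quadratic non-residue mod 17. As a residue in [0, p-1] the value is 16.
6^8 mod 17 = 16

16


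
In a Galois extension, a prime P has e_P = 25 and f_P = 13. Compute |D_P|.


|D_P| = e * f
= 25 * 13
= 325

325


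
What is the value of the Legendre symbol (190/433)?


p = 433 is prime, so compute (190/433) with the reciprocity algorithm (Jacobi-symbol steps: pull out 2s via (2/n), flip via reciprocity, reduce):
  pull out 2: (2/433) = +1  (since 433 mod 8 = 1)
  reciprocity: (95/433) -> +(433/95)
  reduce: (53/95)
  reciprocity: (53/95) -> +(95/53)
  reduce: (42/53)
  pull out 2: (2/53) = -1  (since 53 mod 8 = 5)
  reciprocity: (21/53) -> +(53/21)
  reduce: (11/21)
  reciprocity: (11/21) -> +(21/11)
  reduce: (10/11)
  pull out 2: (2/11) = -1  (since 11 mod 8 = 3)
  reciprocity: (5/11) -> +(11/5)
  reduce: (1/5)
  (1/5) = 1
Product of signs = 1
(190/433) = 1

1


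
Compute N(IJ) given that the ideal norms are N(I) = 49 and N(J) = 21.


N(IJ) = N(I) * N(J)
= 49 * 21
= 1029

1029


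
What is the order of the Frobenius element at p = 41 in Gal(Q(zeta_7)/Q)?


The Frobenius at p in Gal(Q(zeta_n)/Q) = (Z/nZ)* is the class of p, so its order is ord_7(41), the smallest k >= 1 with 41^k = 1 mod 7.
n = 7 = 7, phi(7) = 6; the order divides phi(n).
Divisors of 6: 1, 2, 3, 6
Repeated squaring mod 7: 41^1 = 6, 41^2 = 1, 41^4 = 1
Test divisors in increasing order:
  k=1: 41^1 = 6 mod 7
  k=2: 41^2 = 1 mod 7  <- first divisor giving 1
Order = 2

2


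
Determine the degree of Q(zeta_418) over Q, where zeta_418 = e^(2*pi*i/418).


The degree equals Euler's totient phi(418).
418 = 2 * 11 * 19
phi(418) = 180

180


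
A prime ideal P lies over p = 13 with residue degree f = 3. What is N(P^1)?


N(P^a) = p^(a*f)
= 13^(1*3)
= 13^3
= 2197

2197


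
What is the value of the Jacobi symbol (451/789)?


Compute (451/789) via quadratic reciprocity:
  reciprocity: (451/789) -> +(789/451)
  reduce: (338/451)
  pull out 2: (2/451) = -1  (since 451 mod 8 = 3)
  reciprocity: (169/451) -> +(451/169)
  reduce: (113/169)
  reciprocity: (113/169) -> +(169/113)
  reduce: (56/113)
  pull out 2: (2/113) = +1  (since 113 mod 8 = 1)
  pull out 2: (2/113) = +1  (since 113 mod 8 = 1)
  pull out 2: (2/113) = +1  (since 113 mod 8 = 1)
  reciprocity: (7/113) -> +(113/7)
  reduce: (1/7)
  (1/7) = 1
Product of signs = -1

-1


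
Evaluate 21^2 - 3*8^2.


x^2 - d*y^2
= 21^2 - 3*8^2
= 441 - 192
= 249

249


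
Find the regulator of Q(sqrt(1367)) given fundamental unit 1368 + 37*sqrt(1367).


epsilon = 1368 + 37*sqrt(1367)
= 2735.9996
R = ln(2735.9996)
= 7.9143

7.9143


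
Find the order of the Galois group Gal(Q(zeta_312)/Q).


|Gal(Q(zeta_312)/Q)| = phi(312)
= 96

96


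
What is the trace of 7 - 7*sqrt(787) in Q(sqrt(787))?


Tr(a + b*sqrt(d)) = (a + b*sqrt(d)) + (a - b*sqrt(d)) = 2a
= 2 * (7)
= 14

14


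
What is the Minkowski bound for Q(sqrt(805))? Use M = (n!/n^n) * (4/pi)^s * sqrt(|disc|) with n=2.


d = 805, d mod 4 = 1, so disc(K) = d = 805; |disc(K)| = 805
Real quadratic field, so n = 2, s = r2 = 0, r1 = 2
M = (n!/n^n) * (4/pi)^s * sqrt(|disc(K)|) = (2!/2^2) * (4/pi)^0 * sqrt(805)
= 0.5 * 1.000000 * 28.372522
= 14.1863

14.1863


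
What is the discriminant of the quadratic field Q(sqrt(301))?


For K = Q(sqrt(d)) with d squarefree: disc(K) = d if d = 1 mod 4, and disc(K) = 4d if d = 2 or 3 mod 4.
Here d = 301, and d mod 4 = 1.
d = 1 mod 4 (O_K = Z[(1+sqrt(d))/2]), so disc(K) = d = 301

301


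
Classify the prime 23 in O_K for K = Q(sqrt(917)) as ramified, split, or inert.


K = Q(sqrt(917)). Since d mod 4 = 1, disc(K) = 917.
Check p | disc: 917 mod 23 = 20.
p does not divide disc. Compute Legendre symbol (d/p):
20^((23-1)/2) mod 23 = -1
(d/p) = -1, so p is inert: (p) stays prime with e=1, f=2, g=1.
Therefore p is inert.

inert


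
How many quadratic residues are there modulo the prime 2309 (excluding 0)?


For prime p, the number of non-zero quadratic residues is (p-1)/2.
= (2309-1)/2
= 1154

1154


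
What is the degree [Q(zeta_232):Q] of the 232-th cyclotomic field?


The degree equals Euler's totient phi(232).
232 = 2^3 * 29
phi(232) = 112

112


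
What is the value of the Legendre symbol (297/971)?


p = 971 is prime, so compute (297/971) with the reciprocity algorithm (Jacobi-symbol steps: pull out 2s via (2/n), flip via reciprocity, reduce):
  reciprocity: (297/971) -> +(971/297)
  reduce: (80/297)
  pull out 2: (2/297) = +1  (since 297 mod 8 = 1)
  pull out 2: (2/297) = +1  (since 297 mod 8 = 1)
  pull out 2: (2/297) = +1  (since 297 mod 8 = 1)
  pull out 2: (2/297) = +1  (since 297 mod 8 = 1)
  reciprocity: (5/297) -> +(297/5)
  reduce: (2/5)
  pull out 2: (2/5) = -1  (since 5 mod 8 = 5)
  (1/5) = 1
Product of signs = -1
(297/971) = -1

-1


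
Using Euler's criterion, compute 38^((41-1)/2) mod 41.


p = 41 is prime and the exponent is (p-1)/2 = 20, so by Euler's criterion 38^20 = (38/41) = +1 or -1 mod 41.
Compute by square-and-multiply:
  20 = 16 + 4 (binary 10100)
  Repeated squaring mod 41: 38^1 = 38, 38^2 = 9, 38^4 = 40, 38^8 = 1, 38^16 = 1
  38^20 = 38^16 * 38^4 = 1 * 40 mod 41
    1 * 40 = 40 = 40 mod 41
  38^20 = 40 mod 41
Result 40 = p - 1 = -1 mod 41: 38 is a quadratic non-residue mod 41. As a residue in [0, p-1] the value is 40.
38^20 mod 41 = 40

40


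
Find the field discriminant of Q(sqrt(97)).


For K = Q(sqrt(d)) with d squarefree: disc(K) = d if d = 1 mod 4, and disc(K) = 4d if d = 2 or 3 mod 4.
Here d = 97, and d mod 4 = 1.
d = 1 mod 4 (O_K = Z[(1+sqrt(d))/2]), so disc(K) = d = 97

97


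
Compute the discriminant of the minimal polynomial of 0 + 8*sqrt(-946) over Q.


The element 0 + 8*sqrt(-946) has minimal polynomial:
x^2 + 0*x + 60544
Discriminant = (0)^2 - 4*(60544)
= 0 - 242176
= -242176

-242176


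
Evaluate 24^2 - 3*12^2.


x^2 - d*y^2
= 24^2 - 3*12^2
= 576 - 432
= 144

144


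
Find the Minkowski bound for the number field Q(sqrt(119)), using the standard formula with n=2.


d = 119, d mod 4 = 3, so disc(K) = 4d = 476; |disc(K)| = 476
Real quadratic field, so n = 2, s = r2 = 0, r1 = 2
M = (n!/n^n) * (4/pi)^s * sqrt(|disc(K)|) = (2!/2^2) * (4/pi)^0 * sqrt(476)
= 0.5 * 1.000000 * 21.817424
= 10.9087

10.9087


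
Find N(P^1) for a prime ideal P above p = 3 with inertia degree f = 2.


N(P^a) = p^(a*f)
= 3^(1*2)
= 3^2
= 9

9


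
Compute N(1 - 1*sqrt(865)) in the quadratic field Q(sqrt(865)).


N(a + b*sqrt(d)) = a^2 - d*b^2
= (1)^2 - (865)*(-1)^2
= 1 - 865
= -864

-864


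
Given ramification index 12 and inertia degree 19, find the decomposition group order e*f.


|D_P| = e * f
= 12 * 19
= 228

228


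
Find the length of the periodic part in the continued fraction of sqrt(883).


Run the CF algorithm for sqrt(883).
a_0 = floor(sqrt(883)) = 29; set m_0=0, q_0=1.
Recurrence: m' = q*a - m,  q' = (d - m'^2)/q,  a' = floor((a_0 + m')/q').
  step 1: m=29, q=42, a=1
  step 2: m=13, q=17, a=2
  step 3: m=21, q=26, a=1
  step 4: m=5, q=33, a=1
  step 5: m=28, q=3, a=19
  step 6: m=29, q=14, a=4
  step 7: m=27, q=11, a=5
  step 8: m=28, q=9, a=6
  step 9: m=26, q=23, a=2
  step 10: m=20, q=21, a=2
  step 11: m=22, q=19, a=2
  step 12: m=16, q=33, a=1
  step 13: m=17, q=18, a=2
  step 14: m=19, q=29, a=1
  step 15: m=10, q=27, a=1
  step 16: m=17, q=22, a=2
  step 17: m=27, q=7, a=8
  step 18: m=29, q=6, a=9
  step 19: m=25, q=43, a=1
  step 20: m=18, q=13, a=3
  step 21: m=21, q=34, a=1
  step 22: m=13, q=21, a=2
  step 23: m=29, q=2, a=29
  step 24: m=29, q=21, a=2
  step 25: m=13, q=34, a=1
  step 26: m=21, q=13, a=3
  step 27: m=18, q=43, a=1
  step 28: m=25, q=6, a=9
  step 29: m=29, q=7, a=8
  step 30: m=27, q=22, a=2
  step 31: m=17, q=27, a=1
  step 32: m=10, q=29, a=1
  step 33: m=19, q=18, a=2
  step 34: m=17, q=33, a=1
  step 35: m=16, q=19, a=2
  step 36: m=22, q=21, a=2
  step 37: m=20, q=23, a=2
  step 38: m=26, q=9, a=6
  step 39: m=28, q=11, a=5
  step 40: m=27, q=14, a=4
  step 41: m=29, q=3, a=19
  step 42: m=28, q=33, a=1
  step 43: m=5, q=26, a=1
  step 44: m=21, q=17, a=2
  step 45: m=13, q=42, a=1
  step 46: m=29, q=1, a=58
a_46 = 2*a_0 = 58, so the period closes here.
sqrt(883) = [29; 1, 2, 1, 1, 19, 4, 5, 6, 2, 2, 2, 1, 2, 1, 1, 2, 8, 9, 1, 3, 1, 2, 29, 2, 1, 3, 1, 9, 8, 2, 1, 1, 2, 1, 2, 2, 2, 6, 5, 4, 19, 1, 1, 2, 1, 58]
Period length = 46

46


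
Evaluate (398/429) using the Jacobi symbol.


Compute (398/429) via quadratic reciprocity:
  pull out 2: (2/429) = -1  (since 429 mod 8 = 5)
  reciprocity: (199/429) -> +(429/199)
  reduce: (31/199)
  reciprocity: (31/199) -> -(199/31)
  reduce: (13/31)
  reciprocity: (13/31) -> +(31/13)
  reduce: (5/13)
  reciprocity: (5/13) -> +(13/5)
  reduce: (3/5)
  reciprocity: (3/5) -> +(5/3)
  reduce: (2/3)
  pull out 2: (2/3) = -1  (since 3 mod 8 = 3)
  (1/3) = 1
Product of signs = -1

-1


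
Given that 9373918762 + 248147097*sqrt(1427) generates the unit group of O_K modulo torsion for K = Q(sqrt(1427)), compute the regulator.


epsilon = 9373918762 + 248147097*sqrt(1427)
= 1.8748e+10
R = ln(1.8748e+10)
= 23.6543

23.6543


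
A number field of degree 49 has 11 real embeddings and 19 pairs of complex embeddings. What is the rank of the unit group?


By Dirichlet's unit theorem:
rank = r1 + r2 - 1
= 11 + 19 - 1
= 29

29


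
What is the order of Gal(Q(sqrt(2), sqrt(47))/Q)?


The 2 square roots of distinct primes are multiplicatively independent over Q,
so [K:Q] = 2^2 and Gal(K/Q) is isomorphic to (Z/2Z)^2.
|Gal| = 2^2 = 4

4


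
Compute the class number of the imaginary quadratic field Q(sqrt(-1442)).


K = Q(sqrt(-1442)). d mod 4 = 2, so D = disc(K) = 4d = -5768
h(K) equals the number of primitive reduced positive-definite forms (a, b, c) = a*x^2 + b*x*y + c*y^2 with b^2 - 4ac = D,
where reduced means |b| <= a <= c, with b >= 0 whenever |b| = a or a = c, and primitive means gcd(a, b, c) = 1.
Reduced forces 3a^2 <= |D| = 5768, so 1 <= a <= 43; b must have the parity of D, and c = (b^2 - D)/(4a) must be an integer >= a.
Enumerate a = 1..43, b in [-a, a]:
  a=1: (1, 0, 1442)  [1]
  a=2: (2, 0, 721)  [1]
  a=3: (3, -2, 481), (3, 2, 481)  [2]
  a=4..5: none
  a=6: (6, -4, 241), (6, 4, 241)  [2]
  a=7: (7, 0, 206)  [1]
  a=8: none
  a=9: (9, -8, 162), (9, 8, 162)  [2]
  a=10..12: none
  a=13: (13, -2, 111), (13, 2, 111)  [2]
  a=14: (14, 0, 103)  [1]
  a=15..17: none
  a=18: (18, -8, 81), (18, 8, 81)  [2]
  a=19..20: none
  a=21: (21, -14, 71), (21, 14, 71)  [2]
  a=22..25: none
  a=26: (26, -24, 61), (26, 24, 61)  [2]
  a=27: (27, -8, 54), (27, 8, 54)  [2]
  a=28..36: none
  a=37: (37, -2, 39), (37, 2, 39)  [2]
  a=38: none
  a=39: (39, -28, 42), (39, 28, 42)  [2]
  a=40..43: none
Total reduced forms: 1 + 1 + 2 + 2 + 1 + 2 + 2 + 1 + 2 + 2 + 2 + 2 + 2 + 2 = 24
h = 24

24


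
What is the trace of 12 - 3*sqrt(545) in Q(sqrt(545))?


Tr(a + b*sqrt(d)) = (a + b*sqrt(d)) + (a - b*sqrt(d)) = 2a
= 2 * (12)
= 24

24


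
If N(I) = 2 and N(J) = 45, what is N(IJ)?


N(IJ) = N(I) * N(J)
= 2 * 45
= 90

90


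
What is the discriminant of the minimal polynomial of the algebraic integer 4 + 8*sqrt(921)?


The element 4 + 8*sqrt(921) has minimal polynomial:
x^2 - 8*x - 58928
Discriminant = (-8)^2 - 4*(-58928)
= 64 + 235712
= 235776

235776


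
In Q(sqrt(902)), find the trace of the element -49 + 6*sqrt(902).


Tr(a + b*sqrt(d)) = (a + b*sqrt(d)) + (a - b*sqrt(d)) = 2a
= 2 * (-49)
= -98

-98


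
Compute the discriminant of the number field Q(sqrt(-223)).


For K = Q(sqrt(d)) with d squarefree: disc(K) = d if d = 1 mod 4, and disc(K) = 4d if d = 2 or 3 mod 4.
Here d = -223, and d mod 4 = 1.
d = 1 mod 4 (O_K = Z[(1+sqrt(d))/2]), so disc(K) = d = -223

-223


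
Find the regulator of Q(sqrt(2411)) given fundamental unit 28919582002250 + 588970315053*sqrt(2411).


epsilon = 28919582002250 + 588970315053*sqrt(2411)
= 5.7839e+13
R = ln(5.7839e+13)
= 31.6887

31.6887


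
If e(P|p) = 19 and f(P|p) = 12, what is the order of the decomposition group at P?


|D_P| = e * f
= 19 * 12
= 228

228


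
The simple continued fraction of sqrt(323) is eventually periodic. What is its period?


Run the CF algorithm for sqrt(323).
a_0 = floor(sqrt(323)) = 17; set m_0=0, q_0=1.
Recurrence: m' = q*a - m,  q' = (d - m'^2)/q,  a' = floor((a_0 + m')/q').
  step 1: m=17, q=34, a=1
  step 2: m=17, q=1, a=34
a_2 = 2*a_0 = 34, so the period closes here.
sqrt(323) = [17; 1, 34]
Period length = 2

2


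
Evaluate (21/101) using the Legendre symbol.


p = 101 is prime, so compute (21/101) with the reciprocity algorithm (Jacobi-symbol steps: pull out 2s via (2/n), flip via reciprocity, reduce):
  reciprocity: (21/101) -> +(101/21)
  reduce: (17/21)
  reciprocity: (17/21) -> +(21/17)
  reduce: (4/17)
  pull out 2: (2/17) = +1  (since 17 mod 8 = 1)
  pull out 2: (2/17) = +1  (since 17 mod 8 = 1)
  (1/17) = 1
Product of signs = 1
(21/101) = 1

1


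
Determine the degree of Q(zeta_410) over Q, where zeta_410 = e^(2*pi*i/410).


The degree equals Euler's totient phi(410).
410 = 2 * 5 * 41
phi(410) = 160

160


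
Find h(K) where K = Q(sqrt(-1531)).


K = Q(sqrt(-1531)). d mod 4 = 1, so D = disc(K) = d = -1531
h(K) equals the number of primitive reduced positive-definite forms (a, b, c) = a*x^2 + b*x*y + c*y^2 with b^2 - 4ac = D,
where reduced means |b| <= a <= c, with b >= 0 whenever |b| = a or a = c, and primitive means gcd(a, b, c) = 1.
Reduced forces 3a^2 <= |D| = 1531, so 1 <= a <= 22; b must have the parity of D, and c = (b^2 - D)/(4a) must be an integer >= a.
Enumerate a = 1..22, b in [-a, a]:
  a=1: (1, 1, 383)  [1]
  a=2..4: none
  a=5: (5, -3, 77), (5, 3, 77)  [2]
  a=6: none
  a=7: (7, -3, 55), (7, 3, 55)  [2]
  a=8..10: none
  a=11: (11, -3, 35), (11, 3, 35)  [2]
  a=12: none
  a=13: (13, -9, 31), (13, 9, 31)  [2]
  a=14..16: none
  a=17: (17, -13, 25), (17, 13, 25)  [2]
  a=18..22: none
Total reduced forms: 1 + 2 + 2 + 2 + 2 + 2 = 11
h = 11

11


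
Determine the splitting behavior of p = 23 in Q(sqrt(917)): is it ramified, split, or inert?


K = Q(sqrt(917)). Since d mod 4 = 1, disc(K) = 917.
Check p | disc: 917 mod 23 = 20.
p does not divide disc. Compute Legendre symbol (d/p):
20^((23-1)/2) mod 23 = -1
(d/p) = -1, so p is inert: (p) stays prime with e=1, f=2, g=1.
Therefore p is inert.

inert


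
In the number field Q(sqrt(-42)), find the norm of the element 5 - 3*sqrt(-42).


N(a + b*sqrt(d)) = a^2 - d*b^2
= (5)^2 - (-42)*(-3)^2
= 25 + 378
= 403

403


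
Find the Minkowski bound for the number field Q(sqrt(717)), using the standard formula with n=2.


d = 717, d mod 4 = 1, so disc(K) = d = 717; |disc(K)| = 717
Real quadratic field, so n = 2, s = r2 = 0, r1 = 2
M = (n!/n^n) * (4/pi)^s * sqrt(|disc(K)|) = (2!/2^2) * (4/pi)^0 * sqrt(717)
= 0.5 * 1.000000 * 26.776856
= 13.3884

13.3884


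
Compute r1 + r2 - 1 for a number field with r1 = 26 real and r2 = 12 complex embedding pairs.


By Dirichlet's unit theorem:
rank = r1 + r2 - 1
= 26 + 12 - 1
= 37

37


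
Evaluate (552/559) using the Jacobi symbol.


Compute (552/559) via quadratic reciprocity:
  pull out 2: (2/559) = +1  (since 559 mod 8 = 7)
  pull out 2: (2/559) = +1  (since 559 mod 8 = 7)
  pull out 2: (2/559) = +1  (since 559 mod 8 = 7)
  reciprocity: (69/559) -> +(559/69)
  reduce: (7/69)
  reciprocity: (7/69) -> +(69/7)
  reduce: (6/7)
  pull out 2: (2/7) = +1  (since 7 mod 8 = 7)
  reciprocity: (3/7) -> -(7/3)
  reduce: (1/3)
  (1/3) = 1
Product of signs = -1

-1


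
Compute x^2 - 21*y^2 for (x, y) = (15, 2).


x^2 - d*y^2
= 15^2 - 21*2^2
= 225 - 84
= 141

141


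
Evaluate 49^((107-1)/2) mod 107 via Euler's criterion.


p = 107 is prime and the exponent is (p-1)/2 = 53, so by Euler's criterion 49^53 = (49/107) = +1 or -1 mod 107.
Compute by square-and-multiply:
  53 = 32 + 16 + 4 + 1 (binary 110101)
  Repeated squaring mod 107: 49^1 = 49, 49^2 = 47, 49^4 = 69, 49^8 = 53, 49^16 = 27, 49^32 = 87
  49^53 = 49^32 * 49^16 * 49^4 * 49^1 = 87 * 27 * 69 * 49 mod 107
    87 * 27 = 2349 = 102 mod 107
    102 * 69 = 7038 = 83 mod 107
    83 * 49 = 4067 = 1 mod 107
  49^53 = 1 mod 107
Result 1: 49 is a quadratic residue mod 107.
49^53 mod 107 = 1

1


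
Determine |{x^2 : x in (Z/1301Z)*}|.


For prime p, the number of non-zero quadratic residues is (p-1)/2.
= (1301-1)/2
= 650

650


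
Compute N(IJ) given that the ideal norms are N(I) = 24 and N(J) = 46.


N(IJ) = N(I) * N(J)
= 24 * 46
= 1104

1104


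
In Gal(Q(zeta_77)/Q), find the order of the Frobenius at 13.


The Frobenius at p in Gal(Q(zeta_n)/Q) = (Z/nZ)* is the class of p, so its order is ord_77(13), the smallest k >= 1 with 13^k = 1 mod 77.
n = 77 = 7 * 11, phi(77) = 60; the order divides phi(n).
Divisors of 60: 1, 2, 3, 4, 5, 6, 10, 12, 15, 20, 30, 60
Repeated squaring mod 77: 13^1 = 13, 13^2 = 15, 13^4 = 71, 13^8 = 36, 13^16 = 64, 13^32 = 15
Test divisors in increasing order:
  k=1: 13^1 = 13 mod 77
  k=2: 13^2 = 15 mod 77
  k=3: 13^3 = 15 * 13 = 41 mod 77
  k=4: 13^4 = 71 mod 77
  k=5: 13^5 = 71 * 13 = 76 mod 77
  k=6: 13^6 = 71 * 15 = 64 mod 77
  k=10: 13^10 = 36 * 15 = 1 mod 77  <- first divisor giving 1
Order = 10

10


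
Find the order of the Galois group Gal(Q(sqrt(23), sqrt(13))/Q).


The 2 square roots of distinct primes are multiplicatively independent over Q,
so [K:Q] = 2^2 and Gal(K/Q) is isomorphic to (Z/2Z)^2.
|Gal| = 2^2 = 4

4


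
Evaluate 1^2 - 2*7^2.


x^2 - d*y^2
= 1^2 - 2*7^2
= 1 - 98
= -97

-97


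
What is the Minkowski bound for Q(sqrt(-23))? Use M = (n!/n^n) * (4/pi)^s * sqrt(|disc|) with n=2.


d = -23, d mod 4 = 1, so disc(K) = d = -23; |disc(K)| = 23
Imaginary quadratic field, so n = 2, s = r2 = 1, r1 = 0
M = (n!/n^n) * (4/pi)^s * sqrt(|disc(K)|) = (2!/2^2) * (4/pi)^1 * sqrt(23)
= 0.5 * 1.273240 * 4.795832
= 3.0531

3.0531


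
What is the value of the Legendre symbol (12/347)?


p = 347 is prime, so compute (12/347) with the reciprocity algorithm (Jacobi-symbol steps: pull out 2s via (2/n), flip via reciprocity, reduce):
  pull out 2: (2/347) = -1  (since 347 mod 8 = 3)
  pull out 2: (2/347) = -1  (since 347 mod 8 = 3)
  reciprocity: (3/347) -> -(347/3)
  reduce: (2/3)
  pull out 2: (2/3) = -1  (since 3 mod 8 = 3)
  (1/3) = 1
Product of signs = 1
(12/347) = 1

1


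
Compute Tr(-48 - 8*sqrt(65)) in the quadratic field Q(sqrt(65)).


Tr(a + b*sqrt(d)) = (a + b*sqrt(d)) + (a - b*sqrt(d)) = 2a
= 2 * (-48)
= -96

-96


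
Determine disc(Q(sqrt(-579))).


For K = Q(sqrt(d)) with d squarefree: disc(K) = d if d = 1 mod 4, and disc(K) = 4d if d = 2 or 3 mod 4.
Here d = -579, and d mod 4 = 1.
d = 1 mod 4 (O_K = Z[(1+sqrt(d))/2]), so disc(K) = d = -579

-579


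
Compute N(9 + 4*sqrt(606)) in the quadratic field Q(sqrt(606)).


N(a + b*sqrt(d)) = a^2 - d*b^2
= (9)^2 - (606)*(4)^2
= 81 - 9696
= -9615

-9615


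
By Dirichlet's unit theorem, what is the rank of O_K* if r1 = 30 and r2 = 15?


By Dirichlet's unit theorem:
rank = r1 + r2 - 1
= 30 + 15 - 1
= 44

44


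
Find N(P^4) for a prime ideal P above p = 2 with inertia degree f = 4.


N(P^a) = p^(a*f)
= 2^(4*4)
= 2^16
= 65536

65536


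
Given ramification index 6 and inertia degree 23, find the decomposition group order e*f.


|D_P| = e * f
= 6 * 23
= 138

138


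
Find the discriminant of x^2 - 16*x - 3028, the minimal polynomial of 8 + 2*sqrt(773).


The element 8 + 2*sqrt(773) has minimal polynomial:
x^2 - 16*x - 3028
Discriminant = (-16)^2 - 4*(-3028)
= 256 + 12112
= 12368

12368


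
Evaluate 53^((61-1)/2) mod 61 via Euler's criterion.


p = 61 is prime and the exponent is (p-1)/2 = 30, so by Euler's criterion 53^30 = (53/61) = +1 or -1 mod 61.
Compute by square-and-multiply:
  30 = 16 + 8 + 4 + 2 (binary 11110)
  Repeated squaring mod 61: 53^1 = 53, 53^2 = 3, 53^4 = 9, 53^8 = 20, 53^16 = 34
  53^30 = 53^16 * 53^8 * 53^4 * 53^2 = 34 * 20 * 9 * 3 mod 61
    34 * 20 = 680 = 9 mod 61
    9 * 9 = 81 = 20 mod 61
    20 * 3 = 60 = 60 mod 61
  53^30 = 60 mod 61
Result 60 = p - 1 = -1 mod 61: 53 is a quadratic non-residue mod 61. As a residue in [0, p-1] the value is 60.
53^30 mod 61 = 60

60


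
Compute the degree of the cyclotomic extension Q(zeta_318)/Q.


The degree equals Euler's totient phi(318).
318 = 2 * 3 * 53
phi(318) = 104

104


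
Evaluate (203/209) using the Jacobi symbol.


Compute (203/209) via quadratic reciprocity:
  reciprocity: (203/209) -> +(209/203)
  reduce: (6/203)
  pull out 2: (2/203) = -1  (since 203 mod 8 = 3)
  reciprocity: (3/203) -> -(203/3)
  reduce: (2/3)
  pull out 2: (2/3) = -1  (since 3 mod 8 = 3)
  (1/3) = 1
Product of signs = -1

-1


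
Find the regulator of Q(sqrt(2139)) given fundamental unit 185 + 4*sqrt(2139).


epsilon = 185 + 4*sqrt(2139)
= 369.9973
R = ln(369.9973)
= 5.9135

5.9135


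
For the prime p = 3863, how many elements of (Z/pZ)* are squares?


For prime p, the number of non-zero quadratic residues is (p-1)/2.
= (3863-1)/2
= 1931

1931


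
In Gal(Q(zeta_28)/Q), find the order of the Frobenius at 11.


The Frobenius at p in Gal(Q(zeta_n)/Q) = (Z/nZ)* is the class of p, so its order is ord_28(11), the smallest k >= 1 with 11^k = 1 mod 28.
n = 28 = 2^2 * 7, phi(28) = 12; the order divides phi(n).
Divisors of 12: 1, 2, 3, 4, 6, 12
Repeated squaring mod 28: 11^1 = 11, 11^2 = 9, 11^4 = 25, 11^8 = 9
Test divisors in increasing order:
  k=1: 11^1 = 11 mod 28
  k=2: 11^2 = 9 mod 28
  k=3: 11^3 = 9 * 11 = 15 mod 28
  k=4: 11^4 = 25 mod 28
  k=6: 11^6 = 25 * 9 = 1 mod 28  <- first divisor giving 1
Order = 6

6


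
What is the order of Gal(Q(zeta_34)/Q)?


|Gal(Q(zeta_34)/Q)| = phi(34)
= 16

16


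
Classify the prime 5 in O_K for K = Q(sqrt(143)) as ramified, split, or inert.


K = Q(sqrt(143)). Since d mod 4 = 3, disc(K) = 572.
Check p | disc: 572 mod 5 = 2.
p does not divide disc. Compute Legendre symbol (d/p):
3^((5-1)/2) mod 5 = -1
(d/p) = -1, so p is inert: (p) stays prime with e=1, f=2, g=1.
Therefore p is inert.

inert


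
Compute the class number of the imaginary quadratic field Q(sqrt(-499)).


K = Q(sqrt(-499)). d mod 4 = 1, so D = disc(K) = d = -499
h(K) equals the number of primitive reduced positive-definite forms (a, b, c) = a*x^2 + b*x*y + c*y^2 with b^2 - 4ac = D,
where reduced means |b| <= a <= c, with b >= 0 whenever |b| = a or a = c, and primitive means gcd(a, b, c) = 1.
Reduced forces 3a^2 <= |D| = 499, so 1 <= a <= 12; b must have the parity of D, and c = (b^2 - D)/(4a) must be an integer >= a.
Enumerate a = 1..12, b in [-a, a]:
  a=1: (1, 1, 125)  [1]
  a=2..4: none
  a=5: (5, -1, 25), (5, 1, 25)  [2]
  a=6..12: none
Total reduced forms: 1 + 2 = 3
h = 3

3


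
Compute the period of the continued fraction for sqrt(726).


Run the CF algorithm for sqrt(726).
a_0 = floor(sqrt(726)) = 26; set m_0=0, q_0=1.
Recurrence: m' = q*a - m,  q' = (d - m'^2)/q,  a' = floor((a_0 + m')/q').
  step 1: m=26, q=50, a=1
  step 2: m=24, q=3, a=16
  step 3: m=24, q=50, a=1
  step 4: m=26, q=1, a=52
a_4 = 2*a_0 = 52, so the period closes here.
sqrt(726) = [26; 1, 16, 1, 52]
Period length = 4

4


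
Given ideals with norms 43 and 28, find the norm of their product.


N(IJ) = N(I) * N(J)
= 43 * 28
= 1204

1204


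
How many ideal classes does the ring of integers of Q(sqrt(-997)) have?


K = Q(sqrt(-997)). d mod 4 = 3, so D = disc(K) = 4d = -3988
h(K) equals the number of primitive reduced positive-definite forms (a, b, c) = a*x^2 + b*x*y + c*y^2 with b^2 - 4ac = D,
where reduced means |b| <= a <= c, with b >= 0 whenever |b| = a or a = c, and primitive means gcd(a, b, c) = 1.
Reduced forces 3a^2 <= |D| = 3988, so 1 <= a <= 36; b must have the parity of D, and c = (b^2 - D)/(4a) must be an integer >= a.
Enumerate a = 1..36, b in [-a, a]:
  a=1: (1, 0, 997)  [1]
  a=2: (2, 2, 499)  [1]
  a=3..6: none
  a=7: (7, -4, 143), (7, 4, 143)  [2]
  a=8..10: none
  a=11: (11, -4, 91), (11, 4, 91)  [2]
  a=12: none
  a=13: (13, -4, 77), (13, 4, 77)  [2]
  a=14: (14, -10, 73), (14, 10, 73)  [2]
  a=15..21: none
  a=22: (22, -18, 49), (22, 18, 49)  [2]
  a=23..25: none
  a=26: (26, -22, 43), (26, 22, 43)  [2]
  a=27..36: none
Total reduced forms: 1 + 1 + 2 + 2 + 2 + 2 + 2 + 2 = 14
h = 14

14


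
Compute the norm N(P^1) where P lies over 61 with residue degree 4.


N(P^a) = p^(a*f)
= 61^(1*4)
= 61^4
= 13845841

13845841


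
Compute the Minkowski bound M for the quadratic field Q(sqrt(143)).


d = 143, d mod 4 = 3, so disc(K) = 4d = 572; |disc(K)| = 572
Real quadratic field, so n = 2, s = r2 = 0, r1 = 2
M = (n!/n^n) * (4/pi)^s * sqrt(|disc(K)|) = (2!/2^2) * (4/pi)^0 * sqrt(572)
= 0.5 * 1.000000 * 23.916521
= 11.9583

11.9583


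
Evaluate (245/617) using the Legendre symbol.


p = 617 is prime, so compute (245/617) with the reciprocity algorithm (Jacobi-symbol steps: pull out 2s via (2/n), flip via reciprocity, reduce):
  reciprocity: (245/617) -> +(617/245)
  reduce: (127/245)
  reciprocity: (127/245) -> +(245/127)
  reduce: (118/127)
  pull out 2: (2/127) = +1  (since 127 mod 8 = 7)
  reciprocity: (59/127) -> -(127/59)
  reduce: (9/59)
  reciprocity: (9/59) -> +(59/9)
  reduce: (5/9)
  reciprocity: (5/9) -> +(9/5)
  reduce: (4/5)
  pull out 2: (2/5) = -1  (since 5 mod 8 = 5)
  pull out 2: (2/5) = -1  (since 5 mod 8 = 5)
  (1/5) = 1
Product of signs = -1
(245/617) = -1

-1


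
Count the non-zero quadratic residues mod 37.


For prime p, the number of non-zero quadratic residues is (p-1)/2.
= (37-1)/2
= 18

18


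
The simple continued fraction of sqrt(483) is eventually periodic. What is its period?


Run the CF algorithm for sqrt(483).
a_0 = floor(sqrt(483)) = 21; set m_0=0, q_0=1.
Recurrence: m' = q*a - m,  q' = (d - m'^2)/q,  a' = floor((a_0 + m')/q').
  step 1: m=21, q=42, a=1
  step 2: m=21, q=1, a=42
a_2 = 2*a_0 = 42, so the period closes here.
sqrt(483) = [21; 1, 42]
Period length = 2

2
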